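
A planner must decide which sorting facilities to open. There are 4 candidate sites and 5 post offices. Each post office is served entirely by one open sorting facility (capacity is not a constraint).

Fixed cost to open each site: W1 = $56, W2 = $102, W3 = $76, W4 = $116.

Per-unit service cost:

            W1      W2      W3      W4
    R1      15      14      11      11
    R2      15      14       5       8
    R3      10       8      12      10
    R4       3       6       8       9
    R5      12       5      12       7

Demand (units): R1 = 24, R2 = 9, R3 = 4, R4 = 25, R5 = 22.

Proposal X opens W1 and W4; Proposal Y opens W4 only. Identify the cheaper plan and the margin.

Proposal X is cheaper by 94.

Proposal X: {W1, W4}: R1→W4 11·24=264, R2→W4 8·9=72, R3→W1 10·4=40, R4→W1 3·25=75, R5→W4 7·22=154. Service 605; fixed 172; total 777.
Proposal Y: {W4}: R1→W4 11·24=264, R2→W4 8·9=72, R3→W4 10·4=40, R4→W4 9·25=225, R5→W4 7·22=154. Service 755; fixed 116; total 871.
Difference: |777 − 871| = 94.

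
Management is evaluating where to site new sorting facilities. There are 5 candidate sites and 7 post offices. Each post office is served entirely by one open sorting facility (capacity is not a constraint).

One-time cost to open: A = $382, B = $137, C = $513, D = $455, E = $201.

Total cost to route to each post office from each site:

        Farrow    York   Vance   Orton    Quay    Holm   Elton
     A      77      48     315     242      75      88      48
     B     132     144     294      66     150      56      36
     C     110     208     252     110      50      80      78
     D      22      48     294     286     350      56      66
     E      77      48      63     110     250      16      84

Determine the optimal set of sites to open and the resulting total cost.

Open B and E; minimum total cost 794.

For any fixed open set, each post office goes to its cheapest open site; total = fixed + service.
{B, E}: Farrow→E 77, York→E 48, Vance→E 63, Orton→B 66, Quay→B 150, Holm→E 16, Elton→B 36. Service 456; fixed 338; total 794.
{E}: Farrow→E 77, York→E 48, Vance→E 63, Orton→E 110, Quay→E 250, Holm→E 16, Elton→E 84. Service 648; fixed 201; total 849.
{B}: Farrow→B 132, York→B 144, Vance→B 294, Orton→B 66, Quay→B 150, Holm→B 56, Elton→B 36. Service 878; fixed 137; total 1015.
{A, B, C, D, E}: service 301 + fixed 1688 = 1989
No other subset beats 794.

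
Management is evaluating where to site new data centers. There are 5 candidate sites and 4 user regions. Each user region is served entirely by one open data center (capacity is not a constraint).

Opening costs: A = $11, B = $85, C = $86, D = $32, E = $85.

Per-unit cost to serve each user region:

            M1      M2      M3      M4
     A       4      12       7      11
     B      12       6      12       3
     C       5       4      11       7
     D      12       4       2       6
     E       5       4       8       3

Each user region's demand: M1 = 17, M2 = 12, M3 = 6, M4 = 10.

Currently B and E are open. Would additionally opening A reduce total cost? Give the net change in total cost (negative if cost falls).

Current service cost with {B, E}: 211.
Adding A: each user region re-picks its cheapest; new service cost 188, saving 23.
Extra fixed cost: 11. Net change = 11 − 23 = -12.
(Totals: 381 → 369.)

Yes — net change −12 (cost falls by 12).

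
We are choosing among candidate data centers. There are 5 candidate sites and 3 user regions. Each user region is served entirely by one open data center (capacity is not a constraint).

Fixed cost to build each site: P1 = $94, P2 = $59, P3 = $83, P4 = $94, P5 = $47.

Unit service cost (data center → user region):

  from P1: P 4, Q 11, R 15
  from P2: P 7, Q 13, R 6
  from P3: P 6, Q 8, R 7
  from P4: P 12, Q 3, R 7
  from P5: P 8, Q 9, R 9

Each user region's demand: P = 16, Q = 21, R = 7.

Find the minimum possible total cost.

For any fixed open set, each user region goes to its cheapest open site; total = fixed + service.
{P1, P4}: P→P1 4·16=64, Q→P4 3·21=63, R→P4 7·7=49. Service 176; fixed 188; total 364.
{P2, P4}: service 217 + fixed 153 = 370
{P4, P5}: service 240 + fixed 141 = 381
{P1, P2, P3, P4, P5}: service 169 + fixed 377 = 546
No other subset beats 364.

Minimum total cost: 364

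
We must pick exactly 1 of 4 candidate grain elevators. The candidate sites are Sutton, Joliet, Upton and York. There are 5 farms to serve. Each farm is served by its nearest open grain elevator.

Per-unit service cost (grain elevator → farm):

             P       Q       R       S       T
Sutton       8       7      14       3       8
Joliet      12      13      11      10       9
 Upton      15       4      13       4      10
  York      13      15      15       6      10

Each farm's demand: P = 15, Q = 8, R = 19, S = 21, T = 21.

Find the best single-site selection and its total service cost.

With exactly 1 open, each farm uses its cheapest among the chosen.
{Sutton}: P→Sutton 8·15=120, Q→Sutton 7·8=56, R→Sutton 14·19=266, S→Sutton 3·21=63, T→Sutton 8·21=168. Service cost 673.
{Upton}: service cost 798
{Joliet}: service cost 892
Among all 4 size-1 choices, {Sutton} is lowest.

Choose Sutton only; total service cost 673.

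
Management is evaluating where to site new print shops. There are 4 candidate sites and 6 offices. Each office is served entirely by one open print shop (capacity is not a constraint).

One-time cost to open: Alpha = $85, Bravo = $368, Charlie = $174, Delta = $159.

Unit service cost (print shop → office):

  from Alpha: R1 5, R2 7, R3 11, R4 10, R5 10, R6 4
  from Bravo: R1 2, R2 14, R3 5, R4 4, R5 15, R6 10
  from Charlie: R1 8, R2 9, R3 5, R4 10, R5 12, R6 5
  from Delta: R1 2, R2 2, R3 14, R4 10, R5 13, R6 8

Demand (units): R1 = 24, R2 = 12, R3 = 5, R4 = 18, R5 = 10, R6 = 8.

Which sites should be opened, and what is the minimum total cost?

Open Alpha only; minimum total cost 656.

For any fixed open set, each office goes to its cheapest open site; total = fixed + service.
{Alpha}: R1→Alpha 5·24=120, R2→Alpha 7·12=84, R3→Alpha 11·5=55, R4→Alpha 10·18=180, R5→Alpha 10·10=100, R6→Alpha 4·8=32. Service 571; fixed 85; total 656.
{Delta}: service 516 + fixed 159 = 675
{Alpha, Delta}: R1→Delta 2·24=48, R2→Delta 2·12=24, R3→Alpha 11·5=55, R4→Alpha 10·18=180, R5→Alpha 10·10=100, R6→Alpha 4·8=32. Service 439; fixed 244; total 683.
{Alpha, Bravo, Charlie, Delta}: service 301 + fixed 786 = 1087
(All 15 nonempty subsets were checked; Alpha only is lowest.)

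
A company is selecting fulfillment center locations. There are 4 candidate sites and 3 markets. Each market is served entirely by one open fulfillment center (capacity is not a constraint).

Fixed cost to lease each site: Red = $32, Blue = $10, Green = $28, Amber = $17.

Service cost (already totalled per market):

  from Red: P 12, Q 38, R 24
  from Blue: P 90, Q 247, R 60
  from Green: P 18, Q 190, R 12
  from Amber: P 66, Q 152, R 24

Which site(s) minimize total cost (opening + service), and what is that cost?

For any fixed open set, each market goes to its cheapest open site; total = fixed + service.
{Red}: P→Red 12, Q→Red 38, R→Red 24. Service 74; fixed 32; total 106.
{Red, Blue}: P→Red 12, Q→Red 38, R→Red 24. Service 74; fixed 42; total 116.
{Red, Green}: service 62 + fixed 60 = 122
{Red, Blue, Green, Amber}: P→Red 12, Q→Red 38, R→Green 12. Service 62; fixed 87; total 149.
(All 15 nonempty subsets were checked; Red only is lowest.)

Open Red only; minimum total cost 106.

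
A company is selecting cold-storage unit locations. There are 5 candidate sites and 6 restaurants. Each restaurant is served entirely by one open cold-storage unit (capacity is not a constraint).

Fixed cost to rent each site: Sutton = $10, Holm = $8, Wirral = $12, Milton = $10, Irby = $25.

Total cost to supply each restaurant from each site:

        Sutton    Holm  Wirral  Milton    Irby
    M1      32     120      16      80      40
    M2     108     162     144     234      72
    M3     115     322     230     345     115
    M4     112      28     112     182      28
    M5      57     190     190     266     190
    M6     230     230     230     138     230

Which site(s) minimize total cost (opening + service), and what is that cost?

Open Sutton, Wirral, Milton and Irby; minimum total cost 483.

For any fixed open set, each restaurant goes to its cheapest open site; total = fixed + service.
{Sutton, Wirral, Milton, Irby}: M1→Wirral 16, M2→Irby 72, M3→Sutton 115, M4→Irby 28, M5→Sutton 57, M6→Milton 138. Service 426; fixed 57; total 483.
{Sutton, Milton, Irby}: service 442 + fixed 45 = 487
{Sutton, Holm, Wirral, Milton, Irby}: M1→Wirral 16, M2→Irby 72, M3→Sutton 115, M4→Holm 28, M5→Sutton 57, M6→Milton 138. Service 426; fixed 65; total 491.
{Holm}: service 1052 + fixed 8 = 1060
No other subset beats 483.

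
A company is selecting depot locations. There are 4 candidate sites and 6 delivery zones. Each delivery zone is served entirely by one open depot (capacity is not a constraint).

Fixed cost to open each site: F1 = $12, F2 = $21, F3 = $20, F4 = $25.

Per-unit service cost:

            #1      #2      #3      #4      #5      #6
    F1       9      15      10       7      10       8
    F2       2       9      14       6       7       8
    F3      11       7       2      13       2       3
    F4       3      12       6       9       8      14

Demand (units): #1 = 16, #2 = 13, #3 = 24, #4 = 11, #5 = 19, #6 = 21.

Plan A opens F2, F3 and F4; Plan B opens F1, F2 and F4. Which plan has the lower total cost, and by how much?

Plan A is cheaper by 314.

Plan A: {F2, F3, F4}: #1→F2 2·16=32, #2→F3 7·13=91, #3→F3 2·24=48, #4→F2 6·11=66, #5→F3 2·19=38, #6→F3 3·21=63. Service 338; fixed 66; total 404.
Plan B: {F1, F2, F4}: #1→F2 2·16=32, #2→F2 9·13=117, #3→F4 6·24=144, #4→F2 6·11=66, #5→F2 7·19=133, #6→F1 8·21=168. Service 660; fixed 58; total 718.
Difference: |404 − 718| = 314.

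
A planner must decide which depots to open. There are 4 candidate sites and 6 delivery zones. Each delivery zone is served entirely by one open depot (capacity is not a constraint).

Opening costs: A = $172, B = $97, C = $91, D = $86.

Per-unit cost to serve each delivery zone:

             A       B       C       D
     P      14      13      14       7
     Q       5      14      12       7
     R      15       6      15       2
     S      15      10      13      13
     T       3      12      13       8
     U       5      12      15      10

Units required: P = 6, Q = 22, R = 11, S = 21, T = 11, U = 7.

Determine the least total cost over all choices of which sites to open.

For any fixed open set, each delivery zone goes to its cheapest open site; total = fixed + service.
{D}: P→D 7·6=42, Q→D 7·22=154, R→D 2·11=22, S→D 13·21=273, T→D 8·11=88, U→D 10·7=70. Service 649; fixed 86; total 735.
{B, D}: service 586 + fixed 183 = 769
{A, D}: service 515 + fixed 258 = 773
{A, B, C, D}: service 452 + fixed 446 = 898
No other subset beats 735.

Minimum total cost: 735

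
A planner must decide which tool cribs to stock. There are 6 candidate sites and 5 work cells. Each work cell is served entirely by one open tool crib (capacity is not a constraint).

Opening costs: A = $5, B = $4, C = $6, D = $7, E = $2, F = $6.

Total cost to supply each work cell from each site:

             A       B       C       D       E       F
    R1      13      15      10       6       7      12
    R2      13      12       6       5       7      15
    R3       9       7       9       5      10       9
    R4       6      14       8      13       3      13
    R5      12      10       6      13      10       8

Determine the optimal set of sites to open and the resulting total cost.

Open D and E; minimum total cost 38.

For any fixed open set, each work cell goes to its cheapest open site; total = fixed + service.
{D, E}: R1→D 6, R2→D 5, R3→D 5, R4→E 3, R5→E 10. Service 29; fixed 9; total 38.
{C, E}: service 31 + fixed 8 = 39
{E}: service 37 + fixed 2 = 39
{A, B, C, D, E, F}: service 25 + fixed 30 = 55
No other subset beats 38.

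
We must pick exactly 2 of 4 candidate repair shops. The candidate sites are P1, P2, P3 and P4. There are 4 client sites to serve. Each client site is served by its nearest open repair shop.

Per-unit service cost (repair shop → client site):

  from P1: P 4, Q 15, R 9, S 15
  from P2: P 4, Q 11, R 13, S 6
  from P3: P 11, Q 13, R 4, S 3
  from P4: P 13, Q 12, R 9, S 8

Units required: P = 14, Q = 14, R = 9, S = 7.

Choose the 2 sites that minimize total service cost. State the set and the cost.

With exactly 2 open, each client site uses its cheapest among the chosen.
{P2, P3}: P→P2 4·14=56, Q→P2 11·14=154, R→P3 4·9=36, S→P3 3·7=21. Service cost 267.
{P1, P3}: service cost 295
{P1, P2}: service cost 333
Among all 6 size-2 choices, {P2, P3} is lowest.

Choose P2 and P3; total service cost 267.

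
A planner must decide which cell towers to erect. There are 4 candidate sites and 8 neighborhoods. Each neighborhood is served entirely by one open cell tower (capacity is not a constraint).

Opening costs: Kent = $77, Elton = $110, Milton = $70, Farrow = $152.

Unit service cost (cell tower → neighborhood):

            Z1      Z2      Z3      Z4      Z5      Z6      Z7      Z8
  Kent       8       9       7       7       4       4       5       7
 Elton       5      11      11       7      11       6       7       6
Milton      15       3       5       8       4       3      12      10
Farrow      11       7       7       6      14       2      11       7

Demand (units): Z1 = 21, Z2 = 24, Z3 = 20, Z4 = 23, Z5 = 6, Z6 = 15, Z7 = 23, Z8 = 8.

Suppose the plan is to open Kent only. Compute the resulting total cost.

Total cost: 1017

Each neighborhood is assigned to its cheapest site among the open ones.
{Kent}: Z1→Kent 8·21=168, Z2→Kent 9·24=216, Z3→Kent 7·20=140, Z4→Kent 7·23=161, Z5→Kent 4·6=24, Z6→Kent 4·15=60, Z7→Kent 5·23=115, Z8→Kent 7·8=56. Service 940; fixed 77; total 1017.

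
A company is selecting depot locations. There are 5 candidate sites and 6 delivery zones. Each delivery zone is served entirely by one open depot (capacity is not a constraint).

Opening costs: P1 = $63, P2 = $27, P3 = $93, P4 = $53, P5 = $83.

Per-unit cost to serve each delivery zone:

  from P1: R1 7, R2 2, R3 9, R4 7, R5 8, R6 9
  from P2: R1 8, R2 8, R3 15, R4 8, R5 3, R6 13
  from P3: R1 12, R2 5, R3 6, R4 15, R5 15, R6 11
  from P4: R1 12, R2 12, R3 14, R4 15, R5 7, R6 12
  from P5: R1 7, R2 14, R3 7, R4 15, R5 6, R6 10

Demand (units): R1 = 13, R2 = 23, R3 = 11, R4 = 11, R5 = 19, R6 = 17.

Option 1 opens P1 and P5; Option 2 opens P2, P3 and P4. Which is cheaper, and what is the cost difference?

Option 1 is cheaper by 86.

Option 1: {P1, P5}: R1→P1 7·13=91, R2→P1 2·23=46, R3→P5 7·11=77, R4→P1 7·11=77, R5→P5 6·19=114, R6→P1 9·17=153. Service 558; fixed 146; total 704.
Option 2: {P2, P3, P4}: R1→P2 8·13=104, R2→P3 5·23=115, R3→P3 6·11=66, R4→P2 8·11=88, R5→P2 3·19=57, R6→P3 11·17=187. Service 617; fixed 173; total 790.
Difference: |704 − 790| = 86.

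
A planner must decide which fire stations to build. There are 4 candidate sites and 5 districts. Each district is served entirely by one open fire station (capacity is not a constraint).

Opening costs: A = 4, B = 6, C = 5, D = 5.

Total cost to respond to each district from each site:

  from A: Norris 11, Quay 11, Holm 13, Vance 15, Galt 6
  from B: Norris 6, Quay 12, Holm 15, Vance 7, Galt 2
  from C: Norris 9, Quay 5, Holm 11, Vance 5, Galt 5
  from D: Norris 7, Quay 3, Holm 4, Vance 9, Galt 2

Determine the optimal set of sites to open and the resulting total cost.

Open D only; minimum total cost 30.

For any fixed open set, each district goes to its cheapest open site; total = fixed + service.
{D}: Norris→D 7, Quay→D 3, Holm→D 4, Vance→D 9, Galt→D 2. Service 25; fixed 5; total 30.
{C, D}: service 21 + fixed 10 = 31
{B, D}: service 22 + fixed 11 = 33
{A, B, C, D}: Norris→B 6, Quay→D 3, Holm→D 4, Vance→C 5, Galt→B 2. Service 20; fixed 20; total 40.
(All 15 nonempty subsets were checked; D only is lowest.)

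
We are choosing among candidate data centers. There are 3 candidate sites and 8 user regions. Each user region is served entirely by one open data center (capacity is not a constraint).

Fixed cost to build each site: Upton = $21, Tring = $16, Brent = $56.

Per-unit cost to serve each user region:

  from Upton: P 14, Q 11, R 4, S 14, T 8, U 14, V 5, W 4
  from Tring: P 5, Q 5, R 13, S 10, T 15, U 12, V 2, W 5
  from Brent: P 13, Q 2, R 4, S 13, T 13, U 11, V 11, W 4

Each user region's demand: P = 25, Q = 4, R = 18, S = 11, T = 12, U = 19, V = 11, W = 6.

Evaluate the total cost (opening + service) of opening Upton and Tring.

Each user region is assigned to its cheapest site among the open ones.
{Upton, Tring}: P→Tring 5·25=125, Q→Tring 5·4=20, R→Upton 4·18=72, S→Tring 10·11=110, T→Upton 8·12=96, U→Tring 12·19=228, V→Tring 2·11=22, W→Upton 4·6=24. Service 697; fixed 37; total 734.

Total cost: 734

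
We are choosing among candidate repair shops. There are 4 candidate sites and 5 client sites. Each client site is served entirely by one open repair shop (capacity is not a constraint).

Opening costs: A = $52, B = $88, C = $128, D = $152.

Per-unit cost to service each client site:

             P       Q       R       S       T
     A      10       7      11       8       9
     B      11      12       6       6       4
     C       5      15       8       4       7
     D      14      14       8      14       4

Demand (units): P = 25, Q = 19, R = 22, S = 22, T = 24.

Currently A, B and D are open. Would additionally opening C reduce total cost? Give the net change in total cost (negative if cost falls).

Yes — net change −41 (cost falls by 41).

Current service cost with {A, B, D}: 743.
Adding C: each client site re-picks its cheapest; new service cost 574, saving 169.
Extra fixed cost: 128. Net change = 128 − 169 = -41.
(Totals: 1035 → 994.)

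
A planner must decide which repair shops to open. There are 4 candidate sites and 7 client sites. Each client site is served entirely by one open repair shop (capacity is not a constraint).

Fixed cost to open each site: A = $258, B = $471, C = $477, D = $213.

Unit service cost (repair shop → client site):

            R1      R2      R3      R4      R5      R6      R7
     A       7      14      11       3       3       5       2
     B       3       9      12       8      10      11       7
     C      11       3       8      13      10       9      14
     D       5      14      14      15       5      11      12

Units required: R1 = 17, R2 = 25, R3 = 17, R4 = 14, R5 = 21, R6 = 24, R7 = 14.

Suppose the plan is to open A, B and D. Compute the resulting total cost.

Each client site is assigned to its cheapest site among the open ones.
{A, B, D}: R1→B 3·17=51, R2→B 9·25=225, R3→A 11·17=187, R4→A 3·14=42, R5→A 3·21=63, R6→A 5·24=120, R7→A 2·14=28. Service 716; fixed 942; total 1658.

Total cost: 1658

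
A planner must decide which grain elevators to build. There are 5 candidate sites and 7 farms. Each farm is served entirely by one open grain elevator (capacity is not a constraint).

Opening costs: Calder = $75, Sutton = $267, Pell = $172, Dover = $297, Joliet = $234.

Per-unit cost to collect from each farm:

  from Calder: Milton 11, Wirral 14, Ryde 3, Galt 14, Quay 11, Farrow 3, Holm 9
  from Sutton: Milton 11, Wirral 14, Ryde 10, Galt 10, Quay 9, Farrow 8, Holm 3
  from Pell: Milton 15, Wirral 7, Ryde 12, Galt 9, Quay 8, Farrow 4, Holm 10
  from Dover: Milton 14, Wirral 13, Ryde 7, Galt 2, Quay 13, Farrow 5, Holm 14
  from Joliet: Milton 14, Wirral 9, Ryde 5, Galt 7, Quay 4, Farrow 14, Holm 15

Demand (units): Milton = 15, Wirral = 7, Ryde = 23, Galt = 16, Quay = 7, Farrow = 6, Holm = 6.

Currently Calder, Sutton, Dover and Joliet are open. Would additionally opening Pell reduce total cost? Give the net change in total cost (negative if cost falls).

No — net change +158 (cost rises by 158).

Current service cost with {Calder, Sutton, Dover, Joliet}: 393.
Adding Pell: each farm re-picks its cheapest; new service cost 379, saving 14.
Extra fixed cost: 172. Net change = 172 − 14 = 158.
(Totals: 1266 → 1424.)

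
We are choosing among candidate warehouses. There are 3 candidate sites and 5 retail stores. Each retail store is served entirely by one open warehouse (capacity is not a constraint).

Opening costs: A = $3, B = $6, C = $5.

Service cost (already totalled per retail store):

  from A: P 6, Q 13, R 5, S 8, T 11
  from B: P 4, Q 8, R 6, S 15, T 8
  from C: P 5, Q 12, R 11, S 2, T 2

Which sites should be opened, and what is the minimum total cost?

For any fixed open set, each retail store goes to its cheapest open site; total = fixed + service.
{B, C}: P→B 4, Q→B 8, R→B 6, S→C 2, T→C 2. Service 22; fixed 11; total 33.
{A, C}: service 26 + fixed 8 = 34
{A, B, C}: service 21 + fixed 14 = 35
{A}: P→A 6, Q→A 13, R→A 5, S→A 8, T→A 11. Service 43; fixed 3; total 46.
No other subset beats 33.

Open B and C; minimum total cost 33.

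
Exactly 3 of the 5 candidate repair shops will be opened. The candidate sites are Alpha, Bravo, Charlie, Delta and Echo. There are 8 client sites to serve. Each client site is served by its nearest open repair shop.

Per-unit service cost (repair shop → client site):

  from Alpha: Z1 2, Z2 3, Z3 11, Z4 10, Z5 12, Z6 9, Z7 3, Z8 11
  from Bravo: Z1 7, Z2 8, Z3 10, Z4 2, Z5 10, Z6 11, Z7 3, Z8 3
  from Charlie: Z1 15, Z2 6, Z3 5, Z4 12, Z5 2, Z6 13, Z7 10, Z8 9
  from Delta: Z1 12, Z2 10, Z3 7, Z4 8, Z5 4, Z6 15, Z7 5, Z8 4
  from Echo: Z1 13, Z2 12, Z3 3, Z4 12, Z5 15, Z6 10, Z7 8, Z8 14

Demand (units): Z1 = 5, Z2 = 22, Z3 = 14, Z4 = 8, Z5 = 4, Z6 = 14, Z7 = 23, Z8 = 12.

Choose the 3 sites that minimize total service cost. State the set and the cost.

With exactly 3 open, each client site uses its cheapest among the chosen.
{Alpha, Bravo, Charlie}: Z1→Alpha 2·5=10, Z2→Alpha 3·22=66, Z3→Charlie 5·14=70, Z4→Bravo 2·8=16, Z5→Charlie 2·4=8, Z6→Alpha 9·14=126, Z7→Alpha 3·23=69, Z8→Bravo 3·12=36. Service cost 401.
{Alpha, Bravo, Echo}: service cost 405
{Alpha, Bravo, Delta}: service cost 437
Among all 10 size-3 choices, {Alpha, Bravo, Charlie} is lowest.

Choose Alpha, Bravo and Charlie; total service cost 401.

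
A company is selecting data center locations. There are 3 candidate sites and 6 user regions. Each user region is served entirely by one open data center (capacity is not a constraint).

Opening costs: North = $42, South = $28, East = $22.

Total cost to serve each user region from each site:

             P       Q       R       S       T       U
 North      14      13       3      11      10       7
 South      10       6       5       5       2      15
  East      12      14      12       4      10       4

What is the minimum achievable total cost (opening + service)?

Minimum total cost: 71

For any fixed open set, each user region goes to its cheapest open site; total = fixed + service.
{South}: P→South 10, Q→South 6, R→South 5, S→South 5, T→South 2, U→South 15. Service 43; fixed 28; total 71.
{East}: service 56 + fixed 22 = 78
{South, East}: service 31 + fixed 50 = 81
{North, South, East}: service 29 + fixed 92 = 121
No other subset beats 71.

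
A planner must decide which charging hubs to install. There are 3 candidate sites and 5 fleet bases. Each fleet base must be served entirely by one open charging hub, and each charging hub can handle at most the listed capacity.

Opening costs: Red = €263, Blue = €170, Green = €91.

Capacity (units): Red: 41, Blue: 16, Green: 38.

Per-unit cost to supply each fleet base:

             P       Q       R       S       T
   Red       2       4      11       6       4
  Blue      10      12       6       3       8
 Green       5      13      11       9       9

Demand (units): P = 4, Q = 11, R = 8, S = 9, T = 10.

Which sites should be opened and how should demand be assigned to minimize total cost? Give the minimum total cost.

Open {Red, Green}: P→Red 2·4=8, Q→Red 4·11=44, R→Green 11·8=88, S→Red 6·9=54, T→Red 4·10=40.
Loads: Red carries 34/41, Green carries 8/38. Service 234; fixed 354; total 588.
Next best feasible plan costs 600.

Minimum total cost: 588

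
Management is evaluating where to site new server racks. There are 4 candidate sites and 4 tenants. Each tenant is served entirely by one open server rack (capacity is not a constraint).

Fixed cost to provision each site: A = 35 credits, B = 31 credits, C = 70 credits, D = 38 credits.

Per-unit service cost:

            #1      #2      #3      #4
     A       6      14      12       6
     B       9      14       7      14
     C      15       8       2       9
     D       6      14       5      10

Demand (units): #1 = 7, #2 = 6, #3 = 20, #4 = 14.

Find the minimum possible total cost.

Minimum total cost: 319

For any fixed open set, each tenant goes to its cheapest open site; total = fixed + service.
{A, C}: #1→A 6·7=42, #2→C 8·6=48, #3→C 2·20=40, #4→A 6·14=84. Service 214; fixed 105; total 319.
{A, B, C}: #1→A 6·7=42, #2→C 8·6=48, #3→C 2·20=40, #4→A 6·14=84. Service 214; fixed 136; total 350.
{A, C, D}: #1→A 6·7=42, #2→C 8·6=48, #3→C 2·20=40, #4→A 6·14=84. Service 214; fixed 143; total 357.
{A, B, C, D}: service 214 + fixed 174 = 388
No other subset beats 319.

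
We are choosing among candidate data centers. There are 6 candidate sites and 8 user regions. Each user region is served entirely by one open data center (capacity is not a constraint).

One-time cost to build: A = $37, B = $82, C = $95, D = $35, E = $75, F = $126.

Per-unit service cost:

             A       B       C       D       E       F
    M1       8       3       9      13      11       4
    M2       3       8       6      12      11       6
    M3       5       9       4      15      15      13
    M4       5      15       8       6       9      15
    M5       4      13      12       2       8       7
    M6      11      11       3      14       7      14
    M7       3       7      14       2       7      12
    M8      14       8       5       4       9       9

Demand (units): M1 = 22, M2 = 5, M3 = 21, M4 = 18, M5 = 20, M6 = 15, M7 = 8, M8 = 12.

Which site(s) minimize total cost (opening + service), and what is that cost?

For any fixed open set, each user region goes to its cheapest open site; total = fixed + service.
{B, C, D}: M1→B 3·22=66, M2→C 6·5=30, M3→C 4·21=84, M4→D 6·18=108, M5→D 2·20=40, M6→C 3·15=45, M7→D 2·8=16, M8→D 4·12=48. Service 437; fixed 212; total 649.
{A, B, C, D}: service 404 + fixed 249 = 653
{A, B, C}: service 464 + fixed 214 = 678
{A, B, C, D, E, F}: service 404 + fixed 450 = 854
No other subset beats 649.

Open B, C and D; minimum total cost 649.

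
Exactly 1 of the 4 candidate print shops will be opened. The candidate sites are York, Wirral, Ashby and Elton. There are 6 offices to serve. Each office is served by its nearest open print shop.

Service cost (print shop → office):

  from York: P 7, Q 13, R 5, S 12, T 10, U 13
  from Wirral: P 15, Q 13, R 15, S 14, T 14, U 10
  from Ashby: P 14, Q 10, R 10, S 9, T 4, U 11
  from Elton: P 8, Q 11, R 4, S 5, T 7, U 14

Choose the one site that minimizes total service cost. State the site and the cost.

Choose Elton only; total service cost 49.

With exactly 1 open, each office uses its cheapest among the chosen.
{Elton}: P→Elton 8, Q→Elton 11, R→Elton 4, S→Elton 5, T→Elton 7, U→Elton 14. Service cost 49.
{Ashby}: service cost 58
{York}: service cost 60
Among all 4 size-1 choices, {Elton} is lowest.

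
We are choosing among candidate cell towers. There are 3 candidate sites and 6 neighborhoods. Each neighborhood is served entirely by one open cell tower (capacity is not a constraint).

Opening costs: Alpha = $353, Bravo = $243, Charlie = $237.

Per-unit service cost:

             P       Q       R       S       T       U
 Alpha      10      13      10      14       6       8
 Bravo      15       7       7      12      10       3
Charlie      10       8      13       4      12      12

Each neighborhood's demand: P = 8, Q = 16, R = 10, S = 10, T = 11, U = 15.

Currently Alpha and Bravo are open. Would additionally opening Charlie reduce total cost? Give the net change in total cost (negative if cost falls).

Current service cost with {Alpha, Bravo}: 493.
Adding Charlie: each neighborhood re-picks its cheapest; new service cost 413, saving 80.
Extra fixed cost: 237. Net change = 237 − 80 = 157.
(Totals: 1089 → 1246.)

No — net change +157 (cost rises by 157).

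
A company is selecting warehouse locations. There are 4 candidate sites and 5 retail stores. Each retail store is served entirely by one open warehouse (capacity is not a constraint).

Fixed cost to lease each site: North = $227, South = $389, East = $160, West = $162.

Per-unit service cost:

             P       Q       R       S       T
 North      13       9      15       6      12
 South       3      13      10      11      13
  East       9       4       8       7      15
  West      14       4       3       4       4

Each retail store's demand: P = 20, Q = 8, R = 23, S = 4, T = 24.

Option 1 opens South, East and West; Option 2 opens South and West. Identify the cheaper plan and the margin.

Option 2 is cheaper by 160.

Option 1: {South, East, West}: P→South 3·20=60, Q→East 4·8=32, R→West 3·23=69, S→West 4·4=16, T→West 4·24=96. Service 273; fixed 711; total 984.
Option 2: {South, West}: P→South 3·20=60, Q→West 4·8=32, R→West 3·23=69, S→West 4·4=16, T→West 4·24=96. Service 273; fixed 551; total 824.
Difference: |984 − 824| = 160.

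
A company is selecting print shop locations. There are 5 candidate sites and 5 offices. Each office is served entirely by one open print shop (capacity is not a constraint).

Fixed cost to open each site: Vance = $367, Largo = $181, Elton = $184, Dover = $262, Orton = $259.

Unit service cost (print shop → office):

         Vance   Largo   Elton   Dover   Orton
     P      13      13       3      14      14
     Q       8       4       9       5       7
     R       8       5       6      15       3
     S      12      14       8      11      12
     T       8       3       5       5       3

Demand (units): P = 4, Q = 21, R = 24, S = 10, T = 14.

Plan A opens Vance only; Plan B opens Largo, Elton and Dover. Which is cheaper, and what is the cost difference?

Plan B is cheaper by 46.

Plan A: {Vance}: P→Vance 13·4=52, Q→Vance 8·21=168, R→Vance 8·24=192, S→Vance 12·10=120, T→Vance 8·14=112. Service 644; fixed 367; total 1011.
Plan B: {Largo, Elton, Dover}: P→Elton 3·4=12, Q→Largo 4·21=84, R→Largo 5·24=120, S→Elton 8·10=80, T→Largo 3·14=42. Service 338; fixed 627; total 965.
Difference: |1011 − 965| = 46.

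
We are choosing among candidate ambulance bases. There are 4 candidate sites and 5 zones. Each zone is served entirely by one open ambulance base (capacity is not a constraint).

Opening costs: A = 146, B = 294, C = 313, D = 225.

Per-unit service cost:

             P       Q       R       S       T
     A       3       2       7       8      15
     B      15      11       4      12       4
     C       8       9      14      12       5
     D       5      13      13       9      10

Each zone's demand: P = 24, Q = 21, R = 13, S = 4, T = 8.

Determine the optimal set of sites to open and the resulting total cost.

For any fixed open set, each zone goes to its cheapest open site; total = fixed + service.
{A}: P→A 3·24=72, Q→A 2·21=42, R→A 7·13=91, S→A 8·4=32, T→A 15·8=120. Service 357; fixed 146; total 503.
{A, B}: P→A 3·24=72, Q→A 2·21=42, R→B 4·13=52, S→A 8·4=32, T→B 4·8=32. Service 230; fixed 440; total 670.
{A, D}: service 317 + fixed 371 = 688
{A, B, C, D}: service 230 + fixed 978 = 1208
No other subset beats 503.

Open A only; minimum total cost 503.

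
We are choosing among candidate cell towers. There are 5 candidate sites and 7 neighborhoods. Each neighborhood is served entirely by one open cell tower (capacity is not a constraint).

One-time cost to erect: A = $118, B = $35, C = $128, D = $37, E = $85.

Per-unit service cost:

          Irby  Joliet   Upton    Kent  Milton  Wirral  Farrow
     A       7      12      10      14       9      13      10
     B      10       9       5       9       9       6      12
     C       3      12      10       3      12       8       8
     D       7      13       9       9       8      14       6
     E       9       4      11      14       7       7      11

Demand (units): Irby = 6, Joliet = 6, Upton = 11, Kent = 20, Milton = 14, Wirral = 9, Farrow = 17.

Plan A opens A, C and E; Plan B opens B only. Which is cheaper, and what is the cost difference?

Plan B is cheaper by 72.

Plan A: {A, C, E}: Irby→C 3·6=18, Joliet→E 4·6=24, Upton→A 10·11=110, Kent→C 3·20=60, Milton→E 7·14=98, Wirral→E 7·9=63, Farrow→C 8·17=136. Service 509; fixed 331; total 840.
Plan B: {B}: Irby→B 10·6=60, Joliet→B 9·6=54, Upton→B 5·11=55, Kent→B 9·20=180, Milton→B 9·14=126, Wirral→B 6·9=54, Farrow→B 12·17=204. Service 733; fixed 35; total 768.
Difference: |840 − 768| = 72.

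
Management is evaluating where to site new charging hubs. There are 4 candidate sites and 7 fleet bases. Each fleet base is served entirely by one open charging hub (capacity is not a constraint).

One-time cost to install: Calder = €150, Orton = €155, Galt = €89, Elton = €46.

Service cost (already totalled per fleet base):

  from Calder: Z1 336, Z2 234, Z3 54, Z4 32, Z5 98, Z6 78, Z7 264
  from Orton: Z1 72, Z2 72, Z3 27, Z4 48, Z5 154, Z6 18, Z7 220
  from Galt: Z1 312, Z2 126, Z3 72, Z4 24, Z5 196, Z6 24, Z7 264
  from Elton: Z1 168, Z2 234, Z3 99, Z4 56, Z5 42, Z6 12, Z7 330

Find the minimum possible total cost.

Minimum total cost: 694

For any fixed open set, each fleet base goes to its cheapest open site; total = fixed + service.
{Orton, Elton}: Z1→Orton 72, Z2→Orton 72, Z3→Orton 27, Z4→Orton 48, Z5→Elton 42, Z6→Elton 12, Z7→Orton 220. Service 493; fixed 201; total 694.
{Orton, Galt, Elton}: service 469 + fixed 290 = 759
{Orton}: service 611 + fixed 155 = 766
{Calder, Orton, Galt, Elton}: Z1→Orton 72, Z2→Orton 72, Z3→Orton 27, Z4→Galt 24, Z5→Elton 42, Z6→Elton 12, Z7→Orton 220. Service 469; fixed 440; total 909.
No other subset beats 694.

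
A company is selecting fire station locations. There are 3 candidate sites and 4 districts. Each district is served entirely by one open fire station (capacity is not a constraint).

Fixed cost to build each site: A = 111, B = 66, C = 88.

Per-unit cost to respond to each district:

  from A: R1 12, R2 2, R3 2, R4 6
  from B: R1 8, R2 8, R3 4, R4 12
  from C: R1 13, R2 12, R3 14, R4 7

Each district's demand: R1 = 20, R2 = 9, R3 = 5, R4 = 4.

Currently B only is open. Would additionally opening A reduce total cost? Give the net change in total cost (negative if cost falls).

No — net change +23 (cost rises by 23).

Current service cost with {B}: 300.
Adding A: each district re-picks its cheapest; new service cost 212, saving 88.
Extra fixed cost: 111. Net change = 111 − 88 = 23.
(Totals: 366 → 389.)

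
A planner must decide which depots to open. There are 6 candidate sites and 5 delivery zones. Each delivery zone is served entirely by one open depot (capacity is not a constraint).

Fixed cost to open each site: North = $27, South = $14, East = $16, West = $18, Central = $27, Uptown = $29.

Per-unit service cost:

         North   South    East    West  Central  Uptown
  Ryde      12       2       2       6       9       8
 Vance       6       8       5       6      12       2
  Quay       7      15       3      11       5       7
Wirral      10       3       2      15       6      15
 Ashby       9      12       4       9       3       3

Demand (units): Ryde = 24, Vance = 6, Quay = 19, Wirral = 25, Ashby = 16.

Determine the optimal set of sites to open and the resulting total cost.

For any fixed open set, each delivery zone goes to its cheapest open site; total = fixed + service.
{East, Uptown}: Ryde→East 2·24=48, Vance→Uptown 2·6=12, Quay→East 3·19=57, Wirral→East 2·25=50, Ashby→Uptown 3·16=48. Service 215; fixed 45; total 260.
{East}: service 249 + fixed 16 = 265
{South, East, Uptown}: service 215 + fixed 59 = 274
{North, South, East, West, Central, Uptown}: service 215 + fixed 131 = 346
No other subset beats 260.

Open East and Uptown; minimum total cost 260.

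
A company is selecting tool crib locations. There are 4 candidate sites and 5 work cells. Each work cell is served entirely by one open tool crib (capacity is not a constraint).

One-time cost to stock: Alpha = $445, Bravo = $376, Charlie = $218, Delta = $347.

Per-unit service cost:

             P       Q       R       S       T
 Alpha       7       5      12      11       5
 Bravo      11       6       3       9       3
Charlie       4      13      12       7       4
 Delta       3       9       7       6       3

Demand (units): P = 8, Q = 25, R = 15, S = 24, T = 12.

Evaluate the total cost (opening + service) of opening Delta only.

Each work cell is assigned to its cheapest site among the open ones.
{Delta}: P→Delta 3·8=24, Q→Delta 9·25=225, R→Delta 7·15=105, S→Delta 6·24=144, T→Delta 3·12=36. Service 534; fixed 347; total 881.

Total cost: 881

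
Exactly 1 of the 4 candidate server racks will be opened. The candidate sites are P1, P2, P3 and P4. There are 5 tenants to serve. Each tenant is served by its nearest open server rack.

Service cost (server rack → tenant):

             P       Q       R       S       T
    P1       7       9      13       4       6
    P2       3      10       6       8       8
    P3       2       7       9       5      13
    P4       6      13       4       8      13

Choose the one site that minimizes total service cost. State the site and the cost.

With exactly 1 open, each tenant uses its cheapest among the chosen.
{P2}: P→P2 3, Q→P2 10, R→P2 6, S→P2 8, T→P2 8. Service cost 35.
{P3}: service cost 36
{P1}: service cost 39
Among all 4 size-1 choices, {P2} is lowest.

Choose P2 only; total service cost 35.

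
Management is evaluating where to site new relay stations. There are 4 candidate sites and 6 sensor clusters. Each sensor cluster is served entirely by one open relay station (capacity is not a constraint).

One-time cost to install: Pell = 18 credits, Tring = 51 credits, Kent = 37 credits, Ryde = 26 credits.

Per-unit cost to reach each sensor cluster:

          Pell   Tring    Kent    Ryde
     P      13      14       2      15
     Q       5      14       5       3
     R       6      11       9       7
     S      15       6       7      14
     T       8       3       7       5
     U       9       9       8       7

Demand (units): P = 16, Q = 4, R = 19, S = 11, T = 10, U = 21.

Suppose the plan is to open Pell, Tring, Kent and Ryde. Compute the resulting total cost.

Each sensor cluster is assigned to its cheapest site among the open ones.
{Pell, Tring, Kent, Ryde}: P→Kent 2·16=32, Q→Ryde 3·4=12, R→Pell 6·19=114, S→Tring 6·11=66, T→Tring 3·10=30, U→Ryde 7·21=147. Service 401; fixed 132; total 533.

Total cost: 533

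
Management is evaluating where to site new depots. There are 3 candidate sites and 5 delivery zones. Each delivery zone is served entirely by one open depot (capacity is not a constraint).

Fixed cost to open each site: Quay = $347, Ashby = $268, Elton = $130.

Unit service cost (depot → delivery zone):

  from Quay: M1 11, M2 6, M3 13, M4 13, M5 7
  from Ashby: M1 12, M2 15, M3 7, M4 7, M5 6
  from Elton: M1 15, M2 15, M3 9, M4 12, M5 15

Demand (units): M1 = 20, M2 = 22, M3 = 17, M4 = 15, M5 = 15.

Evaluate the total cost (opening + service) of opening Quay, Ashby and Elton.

Total cost: 1411

Each delivery zone is assigned to its cheapest site among the open ones.
{Quay, Ashby, Elton}: M1→Quay 11·20=220, M2→Quay 6·22=132, M3→Ashby 7·17=119, M4→Ashby 7·15=105, M5→Ashby 6·15=90. Service 666; fixed 745; total 1411.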